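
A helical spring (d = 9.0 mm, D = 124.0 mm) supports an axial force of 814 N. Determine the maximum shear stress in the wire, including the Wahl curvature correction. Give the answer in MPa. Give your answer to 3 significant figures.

389 MPa

Spring index C = D/d = 124.0/9.0 = 13.7778
K_W = (4C−1)/(4C−4) + 0.615/C = 54.111/51.111 + 0.0446 = 1.1033
τ₀ = 8FD/(πd³) = 8·814·124.0/(π·9.0³) = 807488/2290.2 = 352.58 MPa
τ_max = K·τ₀ = 1.1033 × 352.58 = 389.01 MPa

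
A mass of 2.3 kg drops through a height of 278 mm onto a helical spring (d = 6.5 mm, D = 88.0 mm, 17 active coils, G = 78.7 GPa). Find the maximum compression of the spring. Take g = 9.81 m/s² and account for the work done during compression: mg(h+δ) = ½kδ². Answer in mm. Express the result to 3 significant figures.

k = Gd⁴/(8D³N_a) = (78.7×10³)(6.5⁴)/(8·88.0³·17) = 1.5158 N/mm
W = mg = 2.3 × 9.81 = 22.563 N
½kδ² − Wδ − Wh = 0 → δ = (W + √(W² + 2kWh))/k
δ = (22.563 + √(509.09 + 19015.7))/1.5158 = (22.563 + 139.73)/1.5158 = 107.07 mm

107 mm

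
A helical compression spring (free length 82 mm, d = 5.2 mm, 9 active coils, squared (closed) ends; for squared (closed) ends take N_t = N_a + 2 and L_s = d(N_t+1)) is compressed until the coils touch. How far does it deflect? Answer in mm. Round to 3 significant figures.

19.6 mm

N_t = 11; L_s = 5.2·12 = 62.4 mm
δ_solid = L₀ − L_s = 82 − 62.4 = 19.6 mm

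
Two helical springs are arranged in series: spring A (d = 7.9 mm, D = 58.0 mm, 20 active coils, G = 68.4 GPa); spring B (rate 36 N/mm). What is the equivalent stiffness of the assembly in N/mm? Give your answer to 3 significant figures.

k_A = Gd⁴/(8D³N_a) = (68.4×10³)(7.9⁴)/(8·58.0³·20) = 8.5342 N/mm
Series: 1/k_eq = 1/8.5342 + 1/36 = 0.14495; k_eq = 6.8987 N/mm

6.90 N/mm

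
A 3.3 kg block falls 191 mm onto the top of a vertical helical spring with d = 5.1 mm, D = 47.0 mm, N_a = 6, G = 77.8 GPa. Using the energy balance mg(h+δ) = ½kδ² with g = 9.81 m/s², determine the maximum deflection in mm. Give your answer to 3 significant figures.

37.4 mm

k = Gd⁴/(8D³N_a) = (77.8×10³)(5.1⁴)/(8·47.0³·6) = 10.561 N/mm
W = mg = 3.3 × 9.81 = 32.373 N
½kδ² − Wδ − Wh = 0 → δ = (W + √(W² + 2kWh))/k
δ = (32.373 + √(1048 + 130609))/10.561 = (32.373 + 362.85)/10.561 = 37.421 mm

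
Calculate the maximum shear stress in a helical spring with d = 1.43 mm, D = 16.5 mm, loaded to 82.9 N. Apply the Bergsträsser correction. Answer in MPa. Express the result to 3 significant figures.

Spring index C = D/d = 16.5/1.43 = 11.5385
K_B = (4C+2)/(4C−3) = 48.154/43.154 = 1.1159
τ₀ = 8FD/(πd³) = 8·82.9·16.5/(π·1.43³) = 10942.8/9.1867 = 1191.2 MPa
τ_max = K·τ₀ = 1.1159 × 1191.2 = 1329.2 MPa

1330 MPa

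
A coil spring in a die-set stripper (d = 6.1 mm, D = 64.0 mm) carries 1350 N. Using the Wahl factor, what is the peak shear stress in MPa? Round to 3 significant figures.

Spring index C = D/d = 64.0/6.1 = 10.4918
K_W = (4C−1)/(4C−4) + 0.615/C = 40.967/37.967 + 0.0586 = 1.1376
τ₀ = 8FD/(πd³) = 8·1350·64.0/(π·6.1³) = 691200/713.08 = 969.31 MPa
τ_max = K·τ₀ = 1.1376 × 969.31 = 1102.7 MPa

1100 MPa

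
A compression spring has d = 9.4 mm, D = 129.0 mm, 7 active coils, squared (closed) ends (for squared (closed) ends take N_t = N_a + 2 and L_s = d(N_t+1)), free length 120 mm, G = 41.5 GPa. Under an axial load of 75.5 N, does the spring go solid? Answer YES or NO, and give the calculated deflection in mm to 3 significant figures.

k = Gd⁴/(8D³N_a) = (41.5×10³)(9.4⁴)/(8·129.0³·7) = 2.6953 N/mm
N_t = 9; L_s = 9.4·10 = 94 mm; δ_solid = L₀ − L_s = 120 − 94 = 26 mm
δ = F/k = 75.5/2.6953 = 28.012 mm
δ ≥ δ_solid → spring goes solid

YES, δ = 28.0 mm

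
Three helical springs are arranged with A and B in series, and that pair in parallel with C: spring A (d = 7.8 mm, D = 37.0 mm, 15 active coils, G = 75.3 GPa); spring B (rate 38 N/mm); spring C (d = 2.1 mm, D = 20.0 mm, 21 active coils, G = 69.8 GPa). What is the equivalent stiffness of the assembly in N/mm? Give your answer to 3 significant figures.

21.8 N/mm

k_A = Gd⁴/(8D³N_a) = (75.3×10³)(7.8⁴)/(8·37.0³·15) = 45.855 N/mm
k_C = Gd⁴/(8D³N_a) = (69.8×10³)(2.1⁴)/(8·20.0³·21) = 1.01 N/mm
Springs A,B series: k_AB = 1/(1/45.855+1/38) = 20.78 N/mm; parallel with C: k_eq = 20.78+1.01 = 21.79 N/mm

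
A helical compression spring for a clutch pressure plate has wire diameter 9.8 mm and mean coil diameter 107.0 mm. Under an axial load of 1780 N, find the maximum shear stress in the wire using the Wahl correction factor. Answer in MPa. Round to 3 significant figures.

583 MPa

Spring index C = D/d = 107.0/9.8 = 10.9184
K_W = (4C−1)/(4C−4) + 0.615/C = 42.673/39.673 + 0.0563 = 1.1319
τ₀ = 8FD/(πd³) = 8·1780·107.0/(π·9.8³) = 1.52368e+06/2956.8 = 515.31 MPa
τ_max = K·τ₀ = 1.1319 × 515.31 = 583.3 MPa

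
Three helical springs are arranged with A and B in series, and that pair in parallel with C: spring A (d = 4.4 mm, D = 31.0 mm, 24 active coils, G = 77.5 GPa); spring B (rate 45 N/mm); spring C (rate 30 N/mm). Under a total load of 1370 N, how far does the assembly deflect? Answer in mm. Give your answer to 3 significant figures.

39.6 mm

k_A = Gd⁴/(8D³N_a) = (77.5×10³)(4.4⁴)/(8·31.0³·24) = 5.0784 N/mm
Springs A,B series: k_AB = 1/(1/5.0784+1/45) = 4.5634 N/mm; parallel with C: k_eq = 4.5634+30 = 34.563 N/mm
δ = F/k_eq = 1370/34.563 = 39.637 mm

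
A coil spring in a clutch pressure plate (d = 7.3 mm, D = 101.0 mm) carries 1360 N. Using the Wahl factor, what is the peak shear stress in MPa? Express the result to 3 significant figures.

992 MPa

Spring index C = D/d = 101.0/7.3 = 13.8356
K_W = (4C−1)/(4C−4) + 0.615/C = 54.342/51.342 + 0.0445 = 1.1029
τ₀ = 8FD/(πd³) = 8·1360·101.0/(π·7.3³) = 1.09888e+06/1222.1 = 899.15 MPa
τ_max = K·τ₀ = 1.1029 × 899.15 = 991.66 MPa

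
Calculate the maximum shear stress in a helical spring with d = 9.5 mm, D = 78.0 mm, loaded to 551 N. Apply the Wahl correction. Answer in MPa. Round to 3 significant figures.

Spring index C = D/d = 78.0/9.5 = 8.2105
K_W = (4C−1)/(4C−4) + 0.615/C = 31.842/28.842 + 0.0749 = 1.1789
τ₀ = 8FD/(πd³) = 8·551·78.0/(π·9.5³) = 343824/2693.5 = 127.65 MPa
τ_max = K·τ₀ = 1.1789 × 127.65 = 150.49 MPa

150 MPa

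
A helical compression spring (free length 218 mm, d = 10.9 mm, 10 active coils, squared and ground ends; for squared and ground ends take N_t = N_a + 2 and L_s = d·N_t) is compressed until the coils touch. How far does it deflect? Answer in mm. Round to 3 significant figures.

N_t = 12; L_s = 10.9·12 = 130.8 mm
δ_solid = L₀ − L_s = 218 − 130.8 = 87.2 mm

87.2 mm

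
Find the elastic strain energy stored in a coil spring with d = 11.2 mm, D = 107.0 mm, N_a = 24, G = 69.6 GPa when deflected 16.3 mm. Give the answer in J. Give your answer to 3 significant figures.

k = Gd⁴/(8D³N_a) = (69.6×10³)(11.2⁴)/(8·107.0³·24) = 4.6562 N/mm
U = ½kδ² = 0.5 × 4.6562 × 16.3² = 618.55 N·mm = 0.61855 J

0.619 J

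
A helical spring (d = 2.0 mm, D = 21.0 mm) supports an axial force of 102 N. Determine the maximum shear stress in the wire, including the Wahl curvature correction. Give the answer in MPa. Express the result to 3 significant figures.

Spring index C = D/d = 21.0/2.0 = 10.5000
K_W = (4C−1)/(4C−4) + 0.615/C = 41.000/38.000 + 0.0586 = 1.1375
τ₀ = 8FD/(πd³) = 8·102·21.0/(π·2.0³) = 17136/25.133 = 681.82 MPa
τ_max = K·τ₀ = 1.1375 × 681.82 = 775.58 MPa

776 MPa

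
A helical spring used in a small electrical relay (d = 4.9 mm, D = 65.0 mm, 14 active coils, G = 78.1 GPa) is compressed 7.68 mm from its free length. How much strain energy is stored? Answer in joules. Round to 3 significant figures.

0.0432 J

k = Gd⁴/(8D³N_a) = (78.1×10³)(4.9⁴)/(8·65.0³·14) = 1.4638 N/mm
U = ½kδ² = 0.5 × 1.4638 × 7.68² = 43.169 N·mm = 0.043169 J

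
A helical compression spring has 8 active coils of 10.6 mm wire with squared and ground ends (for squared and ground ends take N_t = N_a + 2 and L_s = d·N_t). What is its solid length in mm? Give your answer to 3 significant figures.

106 mm

squared and ground ends: N_t = N_a + 2 = 8 + 2 = 10
L_s = d·N_t = 10.6 × 10 = 106 mm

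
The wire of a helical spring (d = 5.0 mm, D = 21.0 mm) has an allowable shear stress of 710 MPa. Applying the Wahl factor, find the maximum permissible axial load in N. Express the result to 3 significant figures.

1200 N

C = D/d = 21.0/5.0 = 4.2000
K_W = (4C−1)/(4C−4) + 0.615/C = 15.800/12.800 + 0.1464 = 1.3808
τ_max = K·8FD/(πd³) → F_max = τ_allow·πd³/(8DK)
F_max = 710·π·5.0³/(8·21.0·1.3808) = 2.7882e+05/231.97 = 1201.9 N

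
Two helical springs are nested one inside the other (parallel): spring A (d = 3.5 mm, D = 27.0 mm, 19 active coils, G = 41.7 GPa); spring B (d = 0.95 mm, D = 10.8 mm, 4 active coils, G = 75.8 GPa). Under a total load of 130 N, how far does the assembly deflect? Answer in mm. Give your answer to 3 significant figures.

k_A = Gd⁴/(8D³N_a) = (41.7×10³)(3.5⁴)/(8·27.0³·19) = 2.0916 N/mm
k_B = Gd⁴/(8D³N_a) = (75.8×10³)(0.95⁴)/(8·10.8³·4) = 1.5316 N/mm
Parallel: k_eq = 2.0916 + 1.5316 = 3.6232 N/mm
δ = F/k_eq = 130/3.6232 = 35.88 mm

35.9 mm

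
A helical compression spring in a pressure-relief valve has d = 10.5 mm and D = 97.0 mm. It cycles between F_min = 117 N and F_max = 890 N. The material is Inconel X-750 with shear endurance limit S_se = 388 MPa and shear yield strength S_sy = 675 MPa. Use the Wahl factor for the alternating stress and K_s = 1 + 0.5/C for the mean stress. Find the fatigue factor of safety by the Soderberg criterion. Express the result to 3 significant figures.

C = D/d = 97.0/10.5 = 9.2381; K_W = (4C−1)/(4C−4)+0.615/C = 1.1576; K_s = 1+0.5/C = 1.0541
F_a = (F_max−F_min)/2 = 386.5 N; F_m = (F_max+F_min)/2 = 503.5 N
τ_a = K_W·8F_aD/(πd³) = 1.1576 × 82.47 = 95.468 MPa
τ_m = K_s·8F_mD/(πd³) = 1.0541 × 107.43 = 113.25 MPa
Soderberg: 1/n_f = τ_a/S_se + τ_m/S_sy = 95.468/388 + 113.25/675 = 0.24605 + 0.16778 = 0.41383
n_f = 1/0.41383 = 2.416

2.42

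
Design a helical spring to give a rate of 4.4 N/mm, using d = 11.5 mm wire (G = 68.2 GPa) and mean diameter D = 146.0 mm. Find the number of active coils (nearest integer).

11

N_a = Gd⁴/(8D³k) = (68.2×10³ × 11.5⁴)/(8 × 146.0³ × 4.4)
    = 1.19282e+09 / 1.09547e+08 = 10.89 → 11 coils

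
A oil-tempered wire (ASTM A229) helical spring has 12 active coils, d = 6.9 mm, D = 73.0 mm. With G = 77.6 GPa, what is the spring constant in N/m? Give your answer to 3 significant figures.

4710 N/m

k = Gd⁴/(8D³N_a) = (77.6×10³ × 6.9⁴) / (8 × 73.0³ × 12)
  = 1.75897e+08 / 3.73456e+07 = 4.71 N/mm = 4710 N/m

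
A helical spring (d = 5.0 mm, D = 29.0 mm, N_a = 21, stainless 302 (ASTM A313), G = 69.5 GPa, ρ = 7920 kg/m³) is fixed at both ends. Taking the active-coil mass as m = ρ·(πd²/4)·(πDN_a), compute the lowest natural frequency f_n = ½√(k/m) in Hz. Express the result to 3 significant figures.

94.4 Hz

k = Gd⁴/(8D³N_a) = (69.5×10³)(5.0⁴)/(8·29.0³·21) = 10.601 N/mm = 10601 N/m
Wire length L = πDN_a = π·29.0·21 = 1913.2 mm
m = ρ·(πd²/4)·L = 7920 × 19.635×10⁻⁶ m² × 1.9132 m = 0.29752 kg
f_n = ½√(k/m) = 0.5·√(10601/0.29752) = 0.5·√(35632) = 94.382 Hz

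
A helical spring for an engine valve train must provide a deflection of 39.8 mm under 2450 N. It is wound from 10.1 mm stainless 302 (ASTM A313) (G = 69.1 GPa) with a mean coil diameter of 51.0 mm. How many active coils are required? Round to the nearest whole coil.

11

Required rate k = F/δ = 2450/39.8 = 61.558 N/mm
N_a = Gd⁴/(8D³k) = (69.1×10³ × 10.1⁴)/(8 × 51.0³ × 61.558)
    = 7.19057e+08 / 6.53256e+07 = 11.01 → 11 coils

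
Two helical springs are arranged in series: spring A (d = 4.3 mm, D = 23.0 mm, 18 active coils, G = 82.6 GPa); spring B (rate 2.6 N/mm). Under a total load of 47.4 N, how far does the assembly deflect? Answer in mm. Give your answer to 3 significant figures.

21.2 mm

k_A = Gd⁴/(8D³N_a) = (82.6×10³)(4.3⁴)/(8·23.0³·18) = 16.118 N/mm
Series: 1/k_eq = 1/16.118 + 1/2.6 = 0.44666; k_eq = 2.2388 N/mm
δ = F/k_eq = 47.4/2.2388 = 21.172 mm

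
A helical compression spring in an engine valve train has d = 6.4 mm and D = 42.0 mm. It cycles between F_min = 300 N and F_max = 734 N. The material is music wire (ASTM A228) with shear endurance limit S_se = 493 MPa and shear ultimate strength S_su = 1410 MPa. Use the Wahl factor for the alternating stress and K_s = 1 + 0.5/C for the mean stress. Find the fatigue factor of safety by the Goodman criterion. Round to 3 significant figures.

C = D/d = 42.0/6.4 = 6.5625; K_W = (4C−1)/(4C−4)+0.615/C = 1.2285; K_s = 1+0.5/C = 1.0762
F_a = (F_max−F_min)/2 = 217 N; F_m = (F_max+F_min)/2 = 517 N
τ_a = K_W·8F_aD/(πd³) = 1.2285 × 88.534 = 108.77 MPa
τ_m = K_s·8F_mD/(πd³) = 1.0762 × 210.93 = 227 MPa
Goodman: 1/n_f = τ_a/S_se + τ_m/S_su = 108.77/493 + 227/1410 = 0.22062 + 0.16099 = 0.38162
n_f = 1/0.38162 = 2.62

2.62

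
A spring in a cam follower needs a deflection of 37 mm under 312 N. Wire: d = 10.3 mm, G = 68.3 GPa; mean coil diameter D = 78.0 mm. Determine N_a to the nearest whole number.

Required rate k = F/δ = 312/37 = 8.4324 N/mm
N_a = Gd⁴/(8D³k) = (68.3×10³ × 10.3⁴)/(8 × 78.0³ × 8.4324)
    = 7.68723e+08 / 3.2013e+07 = 24.01 → 24 coils

24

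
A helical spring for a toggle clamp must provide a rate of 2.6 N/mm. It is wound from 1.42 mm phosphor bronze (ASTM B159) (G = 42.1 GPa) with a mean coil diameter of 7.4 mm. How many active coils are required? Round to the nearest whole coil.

20

N_a = Gd⁴/(8D³k) = (42.1×10³ × 1.42⁴)/(8 × 7.4³ × 2.6)
    = 171173 / 8428.66 = 20.31 → 20 coils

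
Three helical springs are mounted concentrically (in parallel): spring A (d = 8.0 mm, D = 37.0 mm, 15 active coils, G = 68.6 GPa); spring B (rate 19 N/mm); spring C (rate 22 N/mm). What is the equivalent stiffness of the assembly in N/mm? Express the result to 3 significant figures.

k_A = Gd⁴/(8D³N_a) = (68.6×10³)(8.0⁴)/(8·37.0³·15) = 46.227 N/mm
Parallel: k_eq = 46.227 + 19 + 22 = 87.227 N/mm

87.2 N/mm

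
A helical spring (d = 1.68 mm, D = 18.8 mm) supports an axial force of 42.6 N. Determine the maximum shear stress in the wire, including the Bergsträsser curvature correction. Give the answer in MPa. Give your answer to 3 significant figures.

482 MPa

Spring index C = D/d = 18.8/1.68 = 11.1905
K_B = (4C+2)/(4C−3) = 46.762/41.762 = 1.1197
τ₀ = 8FD/(πd³) = 8·42.6·18.8/(π·1.68³) = 6407.04/14.896 = 430.11 MPa
τ_max = K·τ₀ = 1.1197 × 430.11 = 481.61 MPa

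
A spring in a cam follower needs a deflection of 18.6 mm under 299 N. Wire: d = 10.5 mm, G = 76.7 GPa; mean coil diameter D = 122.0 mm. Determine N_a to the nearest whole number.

4

Required rate k = F/δ = 299/18.6 = 16.075 N/mm
N_a = Gd⁴/(8D³k) = (76.7×10³ × 10.5⁴)/(8 × 122.0³ × 16.075)
    = 9.32293e+08 / 2.33522e+08 = 3.992 → 4 coils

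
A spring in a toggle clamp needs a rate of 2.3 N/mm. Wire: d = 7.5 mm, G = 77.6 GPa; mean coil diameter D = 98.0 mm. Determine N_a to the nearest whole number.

N_a = Gd⁴/(8D³k) = (77.6×10³ × 7.5⁴)/(8 × 98.0³ × 2.3)
    = 2.45531e+08 / 1.73179e+07 = 14.18 → 14 coils

14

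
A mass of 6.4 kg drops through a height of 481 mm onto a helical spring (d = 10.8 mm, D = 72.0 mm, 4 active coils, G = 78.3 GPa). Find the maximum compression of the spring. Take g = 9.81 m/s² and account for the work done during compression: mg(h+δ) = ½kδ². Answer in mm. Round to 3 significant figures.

k = Gd⁴/(8D³N_a) = (78.3×10³)(10.8⁴)/(8·72.0³·4) = 89.189 N/mm
W = mg = 6.4 × 9.81 = 62.784 N
½kδ² − Wδ − Wh = 0 → δ = (W + √(W² + 2kWh))/k
δ = (62.784 + √(3941.8 + 5.38683e+06))/89.189 = (62.784 + 2321.8)/89.189 = 26.736 mm

26.7 mm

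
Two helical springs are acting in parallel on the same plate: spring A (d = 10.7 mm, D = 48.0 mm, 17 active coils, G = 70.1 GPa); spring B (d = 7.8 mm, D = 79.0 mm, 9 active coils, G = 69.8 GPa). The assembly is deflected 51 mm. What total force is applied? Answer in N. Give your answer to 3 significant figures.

3490 N

k_A = Gd⁴/(8D³N_a) = (70.1×10³)(10.7⁴)/(8·48.0³·17) = 61.093 N/mm
k_B = Gd⁴/(8D³N_a) = (69.8×10³)(7.8⁴)/(8·79.0³·9) = 7.2781 N/mm
Parallel: k_eq = 61.093 + 7.2781 = 68.371 N/mm
F = k_eq·δ = 68.371·51 = 3486.9 N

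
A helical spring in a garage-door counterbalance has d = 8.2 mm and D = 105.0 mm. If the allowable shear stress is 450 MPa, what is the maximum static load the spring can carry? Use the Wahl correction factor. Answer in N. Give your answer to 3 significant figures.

C = D/d = 105.0/8.2 = 12.8049
K_W = (4C−1)/(4C−4) + 0.615/C = 50.220/47.220 + 0.0480 = 1.1116
τ_max = K·8FD/(πd³) → F_max = τ_allow·πd³/(8DK)
F_max = 450·π·8.2³/(8·105.0·1.1116) = 7.7948e+05/933.71 = 834.82 N

835 N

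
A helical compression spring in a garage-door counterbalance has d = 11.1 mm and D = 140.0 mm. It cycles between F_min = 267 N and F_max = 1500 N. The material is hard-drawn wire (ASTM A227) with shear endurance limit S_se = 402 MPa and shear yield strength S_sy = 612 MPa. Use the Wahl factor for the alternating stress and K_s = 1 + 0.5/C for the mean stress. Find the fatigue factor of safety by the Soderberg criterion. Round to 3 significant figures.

C = D/d = 140.0/11.1 = 12.6126; K_W = (4C−1)/(4C−4)+0.615/C = 1.1133; K_s = 1+0.5/C = 1.0396
F_a = (F_max−F_min)/2 = 616.5 N; F_m = (F_max+F_min)/2 = 883.5 N
τ_a = K_W·8F_aD/(πd³) = 1.1133 × 160.71 = 178.92 MPa
τ_m = K_s·8F_mD/(πd³) = 1.0396 × 230.31 = 239.44 MPa
Soderberg: 1/n_f = τ_a/S_se + τ_m/S_sy = 178.92/402 + 239.44/612 = 0.44508 + 0.39124 = 0.83631
n_f = 1/0.83631 = 1.196

1.20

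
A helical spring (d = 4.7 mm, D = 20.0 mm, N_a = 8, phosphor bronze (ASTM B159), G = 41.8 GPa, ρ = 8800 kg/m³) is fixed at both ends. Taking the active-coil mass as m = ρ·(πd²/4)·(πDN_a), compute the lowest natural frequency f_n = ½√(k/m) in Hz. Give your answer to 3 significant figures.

360 Hz

k = Gd⁴/(8D³N_a) = (41.8×10³)(4.7⁴)/(8·20.0³·8) = 39.838 N/mm = 39838 N/m
Wire length L = πDN_a = π·20.0·8 = 502.65 mm
m = ρ·(πd²/4)·L = 8800 × 17.349×10⁻⁶ m² × 0.50265 m = 0.076743 kg
f_n = ½√(k/m) = 0.5·√(39838/0.076743) = 0.5·√(5.1911e+05) = 360.25 Hz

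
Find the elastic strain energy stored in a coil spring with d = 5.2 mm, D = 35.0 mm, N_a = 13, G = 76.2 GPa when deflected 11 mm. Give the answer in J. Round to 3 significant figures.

k = Gd⁴/(8D³N_a) = (76.2×10³)(5.2⁴)/(8·35.0³·13) = 12.495 N/mm
U = ½kδ² = 0.5 × 12.495 × 11² = 755.94 N·mm = 0.75594 J

0.756 J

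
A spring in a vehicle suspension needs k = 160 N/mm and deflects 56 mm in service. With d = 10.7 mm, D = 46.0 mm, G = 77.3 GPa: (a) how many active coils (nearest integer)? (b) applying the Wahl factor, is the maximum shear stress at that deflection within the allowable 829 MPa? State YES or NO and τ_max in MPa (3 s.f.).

(a) 8 coils; (b) NO, τ_max = 1190 MPa

N_a = Gd⁴/(8D³k) = (77.3×10³)(10.7⁴)/(8·46.0³·160) = 8.133 → N_a = 8
Actual rate k = Gd⁴/(8D³·8) = 162.65 N/mm
Working load F = kδ = 162.65·56 = 9108.5 N
C = 46.0/10.7 = 4.2991; K_W = (4C−1)/(4C−4)+0.615/C = 1.3704
τ_max = K_W·8FD/(πd³) = 1.3704·870.96 = 1193.5 MPa
τ_max > 829 MPa → exceeds allowable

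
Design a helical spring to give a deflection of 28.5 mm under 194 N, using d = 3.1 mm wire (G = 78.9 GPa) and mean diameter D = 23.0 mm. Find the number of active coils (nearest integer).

Required rate k = F/δ = 194/28.5 = 6.807 N/mm
N_a = Gd⁴/(8D³k) = (78.9×10³ × 3.1⁴)/(8 × 23.0³ × 6.807)
    = 7.28658e+06 / 662568 = 11 → 11 coils

11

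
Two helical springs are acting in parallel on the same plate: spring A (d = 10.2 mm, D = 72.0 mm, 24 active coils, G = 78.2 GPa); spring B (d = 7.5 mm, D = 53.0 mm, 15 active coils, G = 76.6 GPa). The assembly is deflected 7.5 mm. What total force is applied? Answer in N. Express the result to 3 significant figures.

k_A = Gd⁴/(8D³N_a) = (78.2×10³)(10.2⁴)/(8·72.0³·24) = 11.812 N/mm
k_B = Gd⁴/(8D³N_a) = (76.6×10³)(7.5⁴)/(8·53.0³·15) = 13.566 N/mm
Parallel: k_eq = 11.812 + 13.566 = 25.378 N/mm
F = k_eq·δ = 25.378·7.5 = 190.34 N

190 N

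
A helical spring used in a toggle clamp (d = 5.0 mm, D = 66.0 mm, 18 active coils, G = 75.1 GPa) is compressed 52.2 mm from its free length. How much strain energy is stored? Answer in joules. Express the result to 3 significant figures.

1.54 J

k = Gd⁴/(8D³N_a) = (75.1×10³)(5.0⁴)/(8·66.0³·18) = 1.1338 N/mm
U = ½kδ² = 0.5 × 1.1338 × 52.2² = 1544.7 N·mm = 1.5447 J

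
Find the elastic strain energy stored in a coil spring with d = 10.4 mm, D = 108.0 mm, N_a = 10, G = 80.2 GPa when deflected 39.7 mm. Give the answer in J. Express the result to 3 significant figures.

k = Gd⁴/(8D³N_a) = (80.2×10³)(10.4⁴)/(8·108.0³·10) = 9.3099 N/mm
U = ½kδ² = 0.5 × 9.3099 × 39.7² = 7336.6 N·mm = 7.3366 J

7.34 J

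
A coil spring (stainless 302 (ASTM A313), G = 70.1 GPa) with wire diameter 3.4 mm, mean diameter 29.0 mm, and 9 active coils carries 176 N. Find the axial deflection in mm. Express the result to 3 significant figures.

k = Gd⁴/(8D³N_a) = (70.1×10³)(3.4⁴)/(8·29.0³·9) = 5.3347 N/mm
δ = F/k = 176 / 5.3347 = 32.992 mm

33.0 mm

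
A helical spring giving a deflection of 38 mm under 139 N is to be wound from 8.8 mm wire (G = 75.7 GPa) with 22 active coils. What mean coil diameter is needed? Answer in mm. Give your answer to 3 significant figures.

Required rate k = F/δ = 139/38 = 3.6579 N/mm
D = (Gd⁴/(8N_a·k))^(1/3) = (75.7×10³·8.8⁴/(8·22·3.6579))^(1/3)
  = (705152)^(1/3) = 89.0077 mm

89.0 mm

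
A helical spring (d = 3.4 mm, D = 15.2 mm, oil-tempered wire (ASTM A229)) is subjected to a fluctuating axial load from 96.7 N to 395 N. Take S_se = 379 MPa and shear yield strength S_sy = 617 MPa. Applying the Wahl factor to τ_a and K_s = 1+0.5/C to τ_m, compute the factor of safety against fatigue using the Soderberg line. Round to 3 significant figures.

1.04

C = D/d = 15.2/3.4 = 4.4706; K_W = (4C−1)/(4C−4)+0.615/C = 1.3537; K_s = 1+0.5/C = 1.1118
F_a = (F_max−F_min)/2 = 149.15 N; F_m = (F_max+F_min)/2 = 245.85 N
τ_a = K_W·8F_aD/(πd³) = 1.3537 × 146.88 = 198.83 MPa
τ_m = K_s·8F_mD/(πd³) = 1.1118 × 242.11 = 269.19 MPa
Soderberg: 1/n_f = τ_a/S_se + τ_m/S_sy = 198.83/379 + 269.19/617 = 0.52462 + 0.43629 = 0.96091
n_f = 1/0.96091 = 1.041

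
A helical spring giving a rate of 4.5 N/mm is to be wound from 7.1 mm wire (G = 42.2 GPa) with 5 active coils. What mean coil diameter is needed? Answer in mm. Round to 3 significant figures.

D = (Gd⁴/(8N_a·k))^(1/3) = (42.2×10³·7.1⁴/(8·5·4.5))^(1/3)
  = (595763)^(1/3) = 84.1443 mm

84.1 mm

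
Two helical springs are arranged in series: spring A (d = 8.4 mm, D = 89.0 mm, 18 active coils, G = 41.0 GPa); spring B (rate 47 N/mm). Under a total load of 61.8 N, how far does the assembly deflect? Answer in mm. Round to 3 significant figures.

32.0 mm

k_A = Gd⁴/(8D³N_a) = (41.0×10³)(8.4⁴)/(8·89.0³·18) = 2.0108 N/mm
Series: 1/k_eq = 1/2.0108 + 1/47 = 0.51859; k_eq = 1.9283 N/mm
δ = F/k_eq = 61.8/1.9283 = 32.049 mm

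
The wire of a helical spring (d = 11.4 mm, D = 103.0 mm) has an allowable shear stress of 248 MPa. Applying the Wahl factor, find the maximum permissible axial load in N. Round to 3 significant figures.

C = D/d = 103.0/11.4 = 9.0351
K_W = (4C−1)/(4C−4) + 0.615/C = 35.140/32.140 + 0.0681 = 1.1614
τ_max = K·8FD/(πd³) → F_max = τ_allow·πd³/(8DK)
F_max = 248·π·11.4³/(8·103.0·1.1614) = 1.1543e+06/957 = 1206.2 N

1210 N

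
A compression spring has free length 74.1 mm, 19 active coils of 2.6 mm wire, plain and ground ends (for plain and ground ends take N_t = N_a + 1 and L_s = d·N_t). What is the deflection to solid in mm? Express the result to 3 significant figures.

22.1 mm

N_t = 20; L_s = 2.6·20 = 52 mm
δ_solid = L₀ − L_s = 74.1 − 52 = 22.1 mm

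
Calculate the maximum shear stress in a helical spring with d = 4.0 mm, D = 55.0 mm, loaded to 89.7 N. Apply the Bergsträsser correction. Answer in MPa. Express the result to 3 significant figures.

215 MPa

Spring index C = D/d = 55.0/4.0 = 13.7500
K_B = (4C+2)/(4C−3) = 57.000/52.000 = 1.0962
τ₀ = 8FD/(πd³) = 8·89.7·55.0/(π·4.0³) = 39468/201.06 = 196.3 MPa
τ_max = K·τ₀ = 1.0962 × 196.3 = 215.17 MPa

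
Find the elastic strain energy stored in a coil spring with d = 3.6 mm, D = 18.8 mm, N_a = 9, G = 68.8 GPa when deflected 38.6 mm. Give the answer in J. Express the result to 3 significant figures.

18.0 J

k = Gd⁴/(8D³N_a) = (68.8×10³)(3.6⁴)/(8·18.8³·9) = 24.154 N/mm
U = ½kδ² = 0.5 × 24.154 × 38.6² = 17994 N·mm = 17.994 J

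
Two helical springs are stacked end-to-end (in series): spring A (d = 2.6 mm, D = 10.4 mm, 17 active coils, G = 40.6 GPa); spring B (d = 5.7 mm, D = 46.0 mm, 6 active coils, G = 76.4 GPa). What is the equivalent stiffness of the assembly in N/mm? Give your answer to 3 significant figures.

k_A = Gd⁴/(8D³N_a) = (40.6×10³)(2.6⁴)/(8·10.4³·17) = 12.128 N/mm
k_B = Gd⁴/(8D³N_a) = (76.4×10³)(5.7⁴)/(8·46.0³·6) = 17.261 N/mm
Series: 1/k_eq = 1/12.128 + 1/17.261 = 0.14039; k_eq = 7.1231 N/mm

7.12 N/mm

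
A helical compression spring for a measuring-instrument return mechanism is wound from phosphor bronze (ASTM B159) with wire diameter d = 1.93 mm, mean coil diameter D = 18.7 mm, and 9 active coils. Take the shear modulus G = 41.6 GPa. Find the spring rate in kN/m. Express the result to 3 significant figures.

k = Gd⁴/(8D³N_a) = (41.6×10³ × 1.93⁴) / (8 × 18.7³ × 9)
  = 577195 / 470823 = 1.2259 N/mm

1.23 kN/m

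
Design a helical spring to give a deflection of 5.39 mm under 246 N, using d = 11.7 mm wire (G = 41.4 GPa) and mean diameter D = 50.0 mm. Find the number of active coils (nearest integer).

17

Required rate k = F/δ = 246/5.39 = 45.64 N/mm
N_a = Gd⁴/(8D³k) = (41.4×10³ × 11.7⁴)/(8 × 50.0³ × 45.64)
    = 7.75789e+08 / 4.56401e+07 = 17 → 17 coils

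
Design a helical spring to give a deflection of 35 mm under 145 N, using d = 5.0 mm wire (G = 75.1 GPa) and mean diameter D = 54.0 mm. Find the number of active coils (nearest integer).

9

Required rate k = F/δ = 145/35 = 4.1429 N/mm
N_a = Gd⁴/(8D³k) = (75.1×10³ × 5.0⁴)/(8 × 54.0³ × 4.1429)
    = 4.69375e+07 / 5.21881e+06 = 8.994 → 9 coils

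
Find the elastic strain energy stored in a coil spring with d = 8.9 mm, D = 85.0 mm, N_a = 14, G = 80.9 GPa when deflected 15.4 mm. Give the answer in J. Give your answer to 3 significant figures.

0.875 J

k = Gd⁴/(8D³N_a) = (80.9×10³)(8.9⁴)/(8·85.0³·14) = 7.3796 N/mm
U = ½kδ² = 0.5 × 7.3796 × 15.4² = 875.07 N·mm = 0.87507 J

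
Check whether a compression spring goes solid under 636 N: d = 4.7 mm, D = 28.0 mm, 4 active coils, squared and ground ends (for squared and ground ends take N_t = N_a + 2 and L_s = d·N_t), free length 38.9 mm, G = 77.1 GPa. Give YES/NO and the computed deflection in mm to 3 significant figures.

k = Gd⁴/(8D³N_a) = (77.1×10³)(4.7⁴)/(8·28.0³·4) = 53.558 N/mm
N_t = 6; L_s = 4.7·6 = 28.2 mm; δ_solid = L₀ − L_s = 38.9 − 28.2 = 10.7 mm
δ = F/k = 636/53.558 = 11.875 mm
δ ≥ δ_solid → spring goes solid

YES, δ = 11.9 mm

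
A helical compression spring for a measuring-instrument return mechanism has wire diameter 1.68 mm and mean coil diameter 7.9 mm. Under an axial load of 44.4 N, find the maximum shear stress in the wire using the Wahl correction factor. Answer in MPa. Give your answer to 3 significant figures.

251 MPa

Spring index C = D/d = 7.9/1.68 = 4.7024
K_W = (4C−1)/(4C−4) + 0.615/C = 17.810/14.810 + 0.1308 = 1.3334
τ₀ = 8FD/(πd³) = 8·44.4·7.9/(π·1.68³) = 2806.08/14.896 = 188.37 MPa
τ_max = K·τ₀ = 1.3334 × 188.37 = 251.17 MPa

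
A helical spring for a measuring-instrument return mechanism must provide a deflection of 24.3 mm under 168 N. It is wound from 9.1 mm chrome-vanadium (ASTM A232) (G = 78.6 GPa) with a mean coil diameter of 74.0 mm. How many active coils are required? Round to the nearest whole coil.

24

Required rate k = F/δ = 168/24.3 = 6.9136 N/mm
N_a = Gd⁴/(8D³k) = (78.6×10³ × 9.1⁴)/(8 × 74.0³ × 6.9136)
    = 5.38999e+08 / 2.24124e+07 = 24.05 → 24 coils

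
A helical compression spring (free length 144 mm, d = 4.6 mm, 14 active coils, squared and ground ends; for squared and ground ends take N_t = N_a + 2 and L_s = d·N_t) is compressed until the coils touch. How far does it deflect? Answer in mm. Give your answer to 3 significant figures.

70.4 mm

N_t = 16; L_s = 4.6·16 = 73.6 mm
δ_solid = L₀ − L_s = 144 − 73.6 = 70.4 mm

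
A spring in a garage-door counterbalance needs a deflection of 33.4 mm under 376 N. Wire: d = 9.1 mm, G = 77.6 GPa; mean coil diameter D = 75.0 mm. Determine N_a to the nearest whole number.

14

Required rate k = F/δ = 376/33.4 = 11.257 N/mm
N_a = Gd⁴/(8D³k) = (77.6×10³ × 9.1⁴)/(8 × 75.0³ × 11.257)
    = 5.32142e+08 / 3.7994e+07 = 14.01 → 14 coils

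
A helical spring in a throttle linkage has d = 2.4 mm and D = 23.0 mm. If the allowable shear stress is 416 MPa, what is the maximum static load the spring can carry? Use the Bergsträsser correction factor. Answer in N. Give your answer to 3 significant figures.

86.0 N

C = D/d = 23.0/2.4 = 9.5833
K_B = (4C+2)/(4C−3) = 40.333/35.333 = 1.1415
τ_max = K·8FD/(πd³) → F_max = τ_allow·πd³/(8DK)
F_max = 416·π·2.4³/(8·23.0·1.1415) = 18067/210.04 = 86.016 N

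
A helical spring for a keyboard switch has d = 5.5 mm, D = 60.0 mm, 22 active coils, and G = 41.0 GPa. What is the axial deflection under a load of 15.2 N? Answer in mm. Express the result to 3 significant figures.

15.4 mm

k = Gd⁴/(8D³N_a) = (41.0×10³)(5.5⁴)/(8·60.0³·22) = 0.98689 N/mm
δ = F/k = 15.2 / 0.98689 = 15.402 mm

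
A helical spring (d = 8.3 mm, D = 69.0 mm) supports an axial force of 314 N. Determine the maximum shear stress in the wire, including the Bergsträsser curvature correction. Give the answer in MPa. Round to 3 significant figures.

Spring index C = D/d = 69.0/8.3 = 8.3133
K_B = (4C+2)/(4C−3) = 35.253/30.253 = 1.1653
τ₀ = 8FD/(πd³) = 8·314·69.0/(π·8.3³) = 173328/1796.3 = 96.491 MPa
τ_max = K·τ₀ = 1.1653 × 96.491 = 112.44 MPa

112 MPa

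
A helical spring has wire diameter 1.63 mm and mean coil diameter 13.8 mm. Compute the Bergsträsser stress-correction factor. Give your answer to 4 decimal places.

C = D/d = 13.8/1.63 = 8.4663
K_B = (4C+2)/(4C−3) = 35.865/30.865 = 1.1620

1.1620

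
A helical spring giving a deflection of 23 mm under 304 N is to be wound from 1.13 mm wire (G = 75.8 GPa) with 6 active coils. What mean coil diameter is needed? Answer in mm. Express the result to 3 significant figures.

5.80 mm

Required rate k = F/δ = 304/23 = 13.217 N/mm
D = (Gd⁴/(8N_a·k))^(1/3) = (75.8×10³·1.13⁴/(8·6·13.217))^(1/3)
  = (194.803)^(1/3) = 5.7969 mm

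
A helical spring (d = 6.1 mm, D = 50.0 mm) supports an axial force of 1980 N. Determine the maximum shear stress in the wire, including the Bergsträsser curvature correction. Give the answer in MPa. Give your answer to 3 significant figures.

Spring index C = D/d = 50.0/6.1 = 8.1967
K_B = (4C+2)/(4C−3) = 34.787/29.787 = 1.1679
τ₀ = 8FD/(πd³) = 8·1980·50.0/(π·6.1³) = 792000/713.08 = 1110.7 MPa
τ_max = K·τ₀ = 1.1679 × 1110.7 = 1297.1 MPa

1300 MPa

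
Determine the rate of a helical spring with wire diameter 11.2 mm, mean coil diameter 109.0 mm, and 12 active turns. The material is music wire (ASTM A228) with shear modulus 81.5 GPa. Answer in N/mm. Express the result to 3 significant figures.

k = Gd⁴/(8D³N_a) = (81.5×10³ × 11.2⁴) / (8 × 109.0³ × 12)
  = 1.28242e+09 / 1.24323e+08 = 10.315 N/mm

10.3 N/mm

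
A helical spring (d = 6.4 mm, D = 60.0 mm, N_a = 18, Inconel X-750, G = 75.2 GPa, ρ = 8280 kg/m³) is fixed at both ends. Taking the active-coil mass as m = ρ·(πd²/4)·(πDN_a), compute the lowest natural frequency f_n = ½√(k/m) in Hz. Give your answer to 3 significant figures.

k = Gd⁴/(8D³N_a) = (75.2×10³)(6.4⁴)/(8·60.0³·18) = 4.0562 N/mm = 4056.2 N/m
Wire length L = πDN_a = π·60.0·18 = 3392.9 mm
m = ρ·(πd²/4)·L = 8280 × 32.17×10⁻⁶ m² × 3.3929 m = 0.90376 kg
f_n = ½√(k/m) = 0.5·√(4056.2/0.90376) = 0.5·√(4488.2) = 33.497 Hz

33.5 Hz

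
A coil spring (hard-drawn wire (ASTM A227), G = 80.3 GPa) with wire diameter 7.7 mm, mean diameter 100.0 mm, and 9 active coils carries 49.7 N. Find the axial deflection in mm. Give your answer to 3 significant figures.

k = Gd⁴/(8D³N_a) = (80.3×10³)(7.7⁴)/(8·100.0³·9) = 3.9205 N/mm
δ = F/k = 49.7 / 3.9205 = 12.677 mm

12.7 mm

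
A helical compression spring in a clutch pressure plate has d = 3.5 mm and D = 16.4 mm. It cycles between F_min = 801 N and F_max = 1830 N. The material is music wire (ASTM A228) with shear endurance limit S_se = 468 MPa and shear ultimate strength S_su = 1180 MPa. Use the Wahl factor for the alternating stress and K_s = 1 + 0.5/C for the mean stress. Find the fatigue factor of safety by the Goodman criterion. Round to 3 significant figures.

C = D/d = 16.4/3.5 = 4.6857; K_W = (4C−1)/(4C−4)+0.615/C = 1.3347; K_s = 1+0.5/C = 1.1067
F_a = (F_max−F_min)/2 = 514.5 N; F_m = (F_max+F_min)/2 = 1315.5 N
τ_a = K_W·8F_aD/(πd³) = 1.3347 × 501.15 = 668.9 MPa
τ_m = K_s·8F_mD/(πd³) = 1.1067 × 1281.4 = 1418.1 MPa
Goodman: 1/n_f = τ_a/S_se + τ_m/S_su = 668.9/468 + 1418.1/1180 = 1.42927 + 1.20177 = 2.631
n_f = 1/2.631 = 0.3801

0.380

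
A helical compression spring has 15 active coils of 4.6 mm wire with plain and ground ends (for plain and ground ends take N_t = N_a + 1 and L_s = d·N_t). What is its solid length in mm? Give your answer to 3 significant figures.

plain and ground ends: N_t = N_a + 1 = 15 + 1 = 16
L_s = d·N_t = 4.6 × 16 = 73.6 mm

73.6 mm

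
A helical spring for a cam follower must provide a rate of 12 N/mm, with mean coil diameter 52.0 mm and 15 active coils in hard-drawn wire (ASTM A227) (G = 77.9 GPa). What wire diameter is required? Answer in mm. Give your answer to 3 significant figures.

7.14 mm

d = (8D³N_a·k / G)^(1/4) = (8·52.0³·15·12 / (77.9×10³))^0.25
  = (2599.2)^0.25 = 7.1402 mm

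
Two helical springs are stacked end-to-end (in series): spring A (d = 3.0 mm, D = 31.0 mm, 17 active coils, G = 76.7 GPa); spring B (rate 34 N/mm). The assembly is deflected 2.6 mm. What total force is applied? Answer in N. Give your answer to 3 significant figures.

3.81 N

k_A = Gd⁴/(8D³N_a) = (76.7×10³)(3.0⁴)/(8·31.0³·17) = 1.5334 N/mm
Series: 1/k_eq = 1/1.5334 + 1/34 = 0.68156; k_eq = 1.4672 N/mm
F = k_eq·δ = 1.4672·2.6 = 3.8148 N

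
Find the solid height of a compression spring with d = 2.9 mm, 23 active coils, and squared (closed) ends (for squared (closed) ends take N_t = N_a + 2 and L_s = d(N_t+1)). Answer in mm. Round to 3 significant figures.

squared (closed) ends: N_t = N_a + 2 = 23 + 2 = 25
L_s = d·(N_t+1) = 2.9 × 26 = 75.4 mm

75.4 mm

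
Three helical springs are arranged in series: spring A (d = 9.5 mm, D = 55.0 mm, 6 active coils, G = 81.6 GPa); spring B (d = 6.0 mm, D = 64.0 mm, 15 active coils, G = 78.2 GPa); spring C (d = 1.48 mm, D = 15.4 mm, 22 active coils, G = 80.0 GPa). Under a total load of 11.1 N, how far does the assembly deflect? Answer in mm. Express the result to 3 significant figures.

22.2 mm

k_A = Gd⁴/(8D³N_a) = (81.6×10³)(9.5⁴)/(8·55.0³·6) = 83.225 N/mm
k_B = Gd⁴/(8D³N_a) = (78.2×10³)(6.0⁴)/(8·64.0³·15) = 3.2217 N/mm
k_C = Gd⁴/(8D³N_a) = (80.0×10³)(1.48⁴)/(8·15.4³·22) = 0.59712 N/mm
Series: 1/k_eq = 1/83.225 + 1/3.2217 + 1/0.59712 = 1.9971; k_eq = 0.50072 N/mm
δ = F/k_eq = 11.1/0.50072 = 22.168 mm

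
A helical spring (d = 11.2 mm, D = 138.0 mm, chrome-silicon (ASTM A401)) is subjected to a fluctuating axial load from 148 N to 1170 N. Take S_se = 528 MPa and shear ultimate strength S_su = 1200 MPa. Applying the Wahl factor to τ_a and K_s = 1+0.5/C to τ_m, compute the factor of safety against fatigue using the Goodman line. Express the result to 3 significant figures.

C = D/d = 138.0/11.2 = 12.3214; K_W = (4C−1)/(4C−4)+0.615/C = 1.1162; K_s = 1+0.5/C = 1.0406
F_a = (F_max−F_min)/2 = 511 N; F_m = (F_max+F_min)/2 = 659 N
τ_a = K_W·8F_aD/(πd³) = 1.1162 × 127.82 = 142.66 MPa
τ_m = K_s·8F_mD/(πd³) = 1.0406 × 164.84 = 171.52 MPa
Goodman: 1/n_f = τ_a/S_se + τ_m/S_su = 142.66/528 + 171.52/1200 = 0.27020 + 0.14294 = 0.41313
n_f = 1/0.41313 = 2.421

2.42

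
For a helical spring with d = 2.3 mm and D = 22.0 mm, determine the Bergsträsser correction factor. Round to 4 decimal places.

1.1418

C = D/d = 22.0/2.3 = 9.5652
K_B = (4C+2)/(4C−3) = 40.261/35.261 = 1.1418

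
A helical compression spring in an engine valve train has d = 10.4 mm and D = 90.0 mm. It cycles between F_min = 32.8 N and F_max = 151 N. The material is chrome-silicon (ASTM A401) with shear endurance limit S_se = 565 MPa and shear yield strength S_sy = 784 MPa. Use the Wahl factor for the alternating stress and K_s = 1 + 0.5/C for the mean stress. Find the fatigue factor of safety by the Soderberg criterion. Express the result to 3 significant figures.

C = D/d = 90.0/10.4 = 8.6538; K_W = (4C−1)/(4C−4)+0.615/C = 1.1691; K_s = 1+0.5/C = 1.0578
F_a = (F_max−F_min)/2 = 59.1 N; F_m = (F_max+F_min)/2 = 91.9 N
τ_a = K_W·8F_aD/(πd³) = 1.1691 × 12.041 = 14.077 MPa
τ_m = K_s·8F_mD/(πd³) = 1.0578 × 18.724 = 19.806 MPa
Soderberg: 1/n_f = τ_a/S_se + τ_m/S_sy = 14.077/565 + 19.806/784 = 0.02491 + 0.02526 = 0.050177
n_f = 1/0.050177 = 19.93

19.9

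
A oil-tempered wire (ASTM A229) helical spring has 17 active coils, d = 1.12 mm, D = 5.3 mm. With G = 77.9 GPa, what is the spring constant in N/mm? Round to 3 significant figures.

6.05 N/mm

k = Gd⁴/(8D³N_a) = (77.9×10³ × 1.12⁴) / (8 × 5.3³ × 17)
  = 122577 / 20247.3 = 6.054 N/mm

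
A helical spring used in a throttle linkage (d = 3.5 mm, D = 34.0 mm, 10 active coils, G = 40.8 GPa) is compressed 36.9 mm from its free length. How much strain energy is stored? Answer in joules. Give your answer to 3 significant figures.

k = Gd⁴/(8D³N_a) = (40.8×10³)(3.5⁴)/(8·34.0³·10) = 1.9472 N/mm
U = ½kδ² = 0.5 × 1.9472 × 36.9² = 1325.6 N·mm = 1.3256 J

1.33 J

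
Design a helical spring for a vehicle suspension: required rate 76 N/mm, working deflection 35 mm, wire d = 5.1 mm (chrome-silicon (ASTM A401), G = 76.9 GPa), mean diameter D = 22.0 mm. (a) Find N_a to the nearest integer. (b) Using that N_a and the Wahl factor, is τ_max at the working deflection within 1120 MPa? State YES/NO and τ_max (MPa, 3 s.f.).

(a) 8 coils; (b) NO, τ_max = 1540 MPa

N_a = Gd⁴/(8D³k) = (76.9×10³)(5.1⁴)/(8·22.0³·76) = 8.036 → N_a = 8
Actual rate k = Gd⁴/(8D³·8) = 76.341 N/mm
Working load F = kδ = 76.341·35 = 2671.9 N
C = 22.0/5.1 = 4.3137; K_W = (4C−1)/(4C−4)+0.615/C = 1.3689
τ_max = K_W·8FD/(πd³) = 1.3689·1128.4 = 1544.7 MPa
τ_max > 1120 MPa → exceeds allowable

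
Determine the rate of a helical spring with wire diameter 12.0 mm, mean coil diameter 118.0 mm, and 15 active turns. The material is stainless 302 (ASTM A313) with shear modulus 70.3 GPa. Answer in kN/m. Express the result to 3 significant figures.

7.39 kN/m

k = Gd⁴/(8D³N_a) = (70.3×10³ × 12.0⁴) / (8 × 118.0³ × 15)
  = 1.45774e+09 / 1.97164e+08 = 7.3936 N/mm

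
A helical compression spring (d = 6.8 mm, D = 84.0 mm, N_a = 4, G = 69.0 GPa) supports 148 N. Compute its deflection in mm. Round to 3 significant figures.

19.0 mm

k = Gd⁴/(8D³N_a) = (69.0×10³)(6.8⁴)/(8·84.0³·4) = 7.7785 N/mm
δ = F/k = 148 / 7.7785 = 19.027 mm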